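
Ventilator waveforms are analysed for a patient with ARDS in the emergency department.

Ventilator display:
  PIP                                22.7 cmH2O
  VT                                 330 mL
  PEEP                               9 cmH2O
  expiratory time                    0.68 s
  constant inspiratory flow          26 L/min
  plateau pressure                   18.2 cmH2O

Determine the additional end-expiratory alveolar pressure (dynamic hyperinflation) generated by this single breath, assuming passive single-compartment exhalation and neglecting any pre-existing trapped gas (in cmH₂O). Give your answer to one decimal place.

1.5

Flow: 26 L/min ÷ 60 = 0.4333 L/s.
R = (PIP − Pplat)/V̇ = (22.7 − 18.2) / 0.4333 = 4.5/0.4333 = 10.385 cmH2O·s/L.
C = Vt/(Pplat − PEEP) = 330.0 / (18.2 − 9) = 330.0/9.2 = 35.87 mL/cmH2O.
τ = R × C = 10.385 × 0.03587 L/cmH2O = 0.3725 s.
Fraction remaining = e^(−Te/τ) = e^(−0.68/0.3725) = 0.1611; trapped volume = 330.0 × 0.1611 = 53.163 mL.
Additional alveolar pressure from trapping ≈ V_trapped / C = 53.163 / 35.87 = 1.482 cmH2O.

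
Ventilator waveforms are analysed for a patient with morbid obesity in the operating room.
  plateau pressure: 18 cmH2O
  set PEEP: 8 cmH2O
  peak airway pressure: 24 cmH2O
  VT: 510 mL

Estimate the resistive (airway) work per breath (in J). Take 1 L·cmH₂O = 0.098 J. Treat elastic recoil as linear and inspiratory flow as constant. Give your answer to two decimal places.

With constant inspiratory flow the resistive pressure is constant at PIP − Pplat = 24 − 18 = 6.0 cmH2O, so resistive work = 6.0 × 0.510 = 3.06 L·cmH2O.
× 0.098 J/(L·cmH2O) → 0.2999 J.

0.30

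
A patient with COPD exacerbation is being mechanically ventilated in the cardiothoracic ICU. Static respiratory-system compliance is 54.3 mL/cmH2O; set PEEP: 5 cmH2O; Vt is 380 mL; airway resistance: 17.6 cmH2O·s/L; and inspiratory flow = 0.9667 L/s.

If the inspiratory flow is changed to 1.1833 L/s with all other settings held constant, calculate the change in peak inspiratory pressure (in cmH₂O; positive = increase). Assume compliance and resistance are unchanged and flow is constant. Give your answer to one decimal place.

3.8

PIP = Vt/C + R·V̇ + PEEP (constant-flow equation of motion).
Only the resistive term changes: ΔPIP = R × ΔV̇ = 17.6 × (1.1833 − 0.9667) = 17.6 × 0.2166 = 3.812 cmH2O.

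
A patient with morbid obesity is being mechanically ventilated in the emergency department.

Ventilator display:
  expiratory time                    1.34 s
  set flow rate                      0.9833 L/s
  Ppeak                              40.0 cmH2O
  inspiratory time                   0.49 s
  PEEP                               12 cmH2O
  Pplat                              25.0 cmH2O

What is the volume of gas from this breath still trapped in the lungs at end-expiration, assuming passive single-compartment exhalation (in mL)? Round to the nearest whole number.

45

Vt = flow × Ti = 0.9833 L/s × 0.49 s × 1000 mL/L = 481.82 mL.
R = (PIP − Pplat)/V̇ = (40.0 − 25.0) / 0.9833 = 15.0/0.9833 = 15.255 cmH2O·s/L.
C = Vt/(Pplat − PEEP) = 481.82 / (25.0 − 12) = 481.82/13.0 = 37.063 mL/cmH2O.
τ = R × C = 15.255 × 0.03706 L/cmH2O = 0.5654 s.
Fraction remaining = e^(−Te/τ) = e^(−1.34/0.5654) = 0.09348.
Trapped volume = 481.82 × 0.09348 = 45.041 mL.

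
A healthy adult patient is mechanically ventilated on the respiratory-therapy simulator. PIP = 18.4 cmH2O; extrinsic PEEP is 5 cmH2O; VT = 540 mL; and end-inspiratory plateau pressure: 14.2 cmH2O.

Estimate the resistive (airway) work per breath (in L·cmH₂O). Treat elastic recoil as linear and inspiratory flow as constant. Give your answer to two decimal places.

With constant inspiratory flow the resistive pressure is constant at PIP − Pplat = 18.4 − 14.2 = 4.2 cmH2O, so resistive work = 4.2 × 0.540 = 2.268 L·cmH2O.

2.27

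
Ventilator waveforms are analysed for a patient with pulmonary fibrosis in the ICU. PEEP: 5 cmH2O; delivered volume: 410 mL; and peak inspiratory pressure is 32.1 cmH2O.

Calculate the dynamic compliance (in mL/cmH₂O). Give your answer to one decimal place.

Dynamic compliance = Vt / (PIP − PEEP) = 410 / (32.1 − 5) = 410 / 27.1 = 15.129 mL/cmH2O.

15.1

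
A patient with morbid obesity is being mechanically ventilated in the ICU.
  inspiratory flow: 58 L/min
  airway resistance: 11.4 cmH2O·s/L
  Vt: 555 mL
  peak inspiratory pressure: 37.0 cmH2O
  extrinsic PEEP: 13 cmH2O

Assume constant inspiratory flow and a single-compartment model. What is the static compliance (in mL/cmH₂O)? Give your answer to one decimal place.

Flow: 58 L/min ÷ 60 = 0.9667 L/s.
Equation of motion (constant flow): PIP = Vt/C + R·V̇ + PEEP.
Vt/C = PIP − R·V̇ − PEEP = 37.0 − 11.4×0.9667 − 13 = 37.0 − 11.02 − 13 = 12.98 cmH2O.
C = Vt / 12.98 = 555 / 12.98 = 42.758 mL/cmH2O.

42.8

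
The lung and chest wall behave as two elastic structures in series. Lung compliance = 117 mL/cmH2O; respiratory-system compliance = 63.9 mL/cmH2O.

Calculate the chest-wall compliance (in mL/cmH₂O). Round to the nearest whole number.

1/Ccw = 1/Crs − 1/CL.
1/Ccw = 1/63.9 − 1/117 = 0.007102.
Ccw = 140.81 mL/cmH2O.

141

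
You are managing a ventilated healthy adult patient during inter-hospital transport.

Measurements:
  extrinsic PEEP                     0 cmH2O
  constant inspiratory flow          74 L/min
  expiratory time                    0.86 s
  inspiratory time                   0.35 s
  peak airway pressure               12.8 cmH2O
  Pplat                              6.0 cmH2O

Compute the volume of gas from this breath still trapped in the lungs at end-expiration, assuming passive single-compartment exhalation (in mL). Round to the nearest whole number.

49

Flow: 74 L/min ÷ 60 = 1.2333 L/s.
Vt = flow × Ti = 1.2333 L/s × 0.35 s × 1000 mL/L = 431.66 mL.
R = (PIP − Pplat)/V̇ = (12.8 − 6.0) / 1.2333 = 6.8/1.2333 = 5.514 cmH2O·s/L.
C = Vt/(Pplat − PEEP) = 431.66 / (6.0 − 0) = 431.66/6.0 = 71.943 mL/cmH2O.
τ = R × C = 5.514 × 0.07194 L/cmH2O = 0.3967 s.
Fraction remaining = e^(−Te/τ) = e^(−0.86/0.3967) = 0.1144.
Trapped volume = 431.66 × 0.1144 = 49.382 mL.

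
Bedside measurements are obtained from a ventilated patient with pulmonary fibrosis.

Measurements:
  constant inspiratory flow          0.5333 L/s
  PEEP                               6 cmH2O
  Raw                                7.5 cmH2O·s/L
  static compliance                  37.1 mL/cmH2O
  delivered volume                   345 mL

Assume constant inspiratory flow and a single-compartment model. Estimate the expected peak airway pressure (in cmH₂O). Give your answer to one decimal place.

19.3

Equation of motion (constant flow): PIP = Vt/C + R·V̇ + PEEP.
PIP = 345/37.1 + 7.5×0.5333 + 6 = 9.299 + 4.0 + 6 = 19.299 cmH2O.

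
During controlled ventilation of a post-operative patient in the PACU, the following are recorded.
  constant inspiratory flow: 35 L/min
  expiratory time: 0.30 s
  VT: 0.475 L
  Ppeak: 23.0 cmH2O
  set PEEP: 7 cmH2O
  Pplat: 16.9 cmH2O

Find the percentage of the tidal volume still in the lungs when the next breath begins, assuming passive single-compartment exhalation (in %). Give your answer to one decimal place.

55.0

Flow: 35 L/min ÷ 60 = 0.5833 L/s.
R = (PIP − Pplat)/V̇ = (23.0 − 16.9) / 0.5833 = 6.1/0.5833 = 10.458 cmH2O·s/L.
C = Vt/(Pplat − PEEP) = 475.0 / (16.9 − 7) = 475.0/9.9 = 47.98 mL/cmH2O.
τ = R × C = 10.458 × 0.04798 L/cmH2O = 0.5018 s.
Fraction remaining at end-expiration = e^(−Te/τ) = e^(−0.30/0.5018) = 0.55 → 55.0%.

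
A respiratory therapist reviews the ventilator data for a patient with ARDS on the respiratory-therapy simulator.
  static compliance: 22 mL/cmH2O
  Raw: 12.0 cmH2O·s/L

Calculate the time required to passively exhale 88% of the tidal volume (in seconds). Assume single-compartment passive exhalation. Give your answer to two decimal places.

0.56

τ = R × C = 12.0 × 22 mL/cmH2O = 12.0 × 0.022 L/cmH2O = 0.264 s.
Exhaled fraction f = 1 − e^(−t/τ) → t = −τ·ln(1 − f) = −0.264·ln(0.12) = 0.5597 s.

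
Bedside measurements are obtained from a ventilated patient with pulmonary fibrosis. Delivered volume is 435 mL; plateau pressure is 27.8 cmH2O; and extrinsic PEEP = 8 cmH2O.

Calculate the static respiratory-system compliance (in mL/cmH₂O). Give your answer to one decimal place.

22.0

Cstat = Vt / (Pplat − PEEP) = 435 / (27.8 − 8) = 435 / 19.8 = 21.97 mL/cmH2O.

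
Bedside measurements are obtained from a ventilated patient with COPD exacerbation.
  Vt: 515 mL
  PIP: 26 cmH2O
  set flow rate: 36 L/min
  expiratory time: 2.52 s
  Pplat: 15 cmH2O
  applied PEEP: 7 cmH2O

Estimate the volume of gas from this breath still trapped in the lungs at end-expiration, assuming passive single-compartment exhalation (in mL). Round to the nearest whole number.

Flow: 36 L/min ÷ 60 = 0.6 L/s.
R = (PIP − Pplat)/V̇ = (26 − 15) / 0.6 = 11.0/0.6 = 18.333 cmH2O·s/L.
C = Vt/(Pplat − PEEP) = 515.0 / (15 − 7) = 515.0/8.0 = 64.375 mL/cmH2O.
τ = R × C = 18.333 × 0.06438 L/cmH2O = 1.18 s.
Fraction remaining = e^(−Te/τ) = e^(−2.52/1.18) = 0.1182.
Trapped volume = 515.0 × 0.1182 = 60.873 mL.

61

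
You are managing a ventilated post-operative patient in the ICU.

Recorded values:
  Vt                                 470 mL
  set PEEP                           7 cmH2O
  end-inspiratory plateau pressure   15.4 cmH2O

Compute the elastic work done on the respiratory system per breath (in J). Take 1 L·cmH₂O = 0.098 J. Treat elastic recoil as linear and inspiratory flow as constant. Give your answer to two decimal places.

Elastic work ≈ ½ × (Pplat − PEEP) × Vt = 0.5 × (15.4 − 7) × 0.470 L = 0.5 × 8.4 × 0.470 = 1.974 L·cmH2O.
× 0.098 J/(L·cmH2O) → 0.1935 J.

0.19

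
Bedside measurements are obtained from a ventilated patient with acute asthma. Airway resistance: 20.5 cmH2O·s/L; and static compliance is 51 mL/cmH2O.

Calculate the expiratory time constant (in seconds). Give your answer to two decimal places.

1.05

τ = R × C = 20.5 × 51 mL/cmH2O = 20.5 × 0.051 L/cmH2O = 1.046 s.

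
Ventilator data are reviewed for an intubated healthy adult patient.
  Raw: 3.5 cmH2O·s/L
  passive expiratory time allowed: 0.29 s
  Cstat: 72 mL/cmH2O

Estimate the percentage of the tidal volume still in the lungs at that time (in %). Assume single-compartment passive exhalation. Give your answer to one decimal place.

31.6

τ = R × C = 3.5 × 72 mL/cmH2O = 3.5 × 0.072 L/cmH2O = 0.252 s.
Passive exhalation: V(t)/V₀ = e^(−t/τ) = e^(−0.29/0.252) = 0.3164.
Fraction remaining = 0.3164 → 31.64%.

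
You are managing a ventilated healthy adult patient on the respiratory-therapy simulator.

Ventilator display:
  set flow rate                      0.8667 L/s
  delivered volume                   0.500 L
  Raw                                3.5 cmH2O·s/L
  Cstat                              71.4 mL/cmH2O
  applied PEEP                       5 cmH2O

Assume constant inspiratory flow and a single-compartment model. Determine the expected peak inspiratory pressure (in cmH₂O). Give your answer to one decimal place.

15.0

Equation of motion (constant flow): PIP = Vt/C + R·V̇ + PEEP.
PIP = 500/71.4 + 3.5×0.8667 + 5 = 7.003 + 3.033 + 5 = 15.036 cmH2O.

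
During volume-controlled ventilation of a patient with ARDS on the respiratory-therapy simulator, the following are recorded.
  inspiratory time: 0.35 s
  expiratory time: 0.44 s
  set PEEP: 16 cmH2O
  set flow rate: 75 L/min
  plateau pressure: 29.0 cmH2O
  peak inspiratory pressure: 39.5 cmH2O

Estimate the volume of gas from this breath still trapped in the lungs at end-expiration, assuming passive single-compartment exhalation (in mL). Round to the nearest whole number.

Flow: 75 L/min ÷ 60 = 1.25 L/s.
Vt = flow × Ti = 1.25 L/s × 0.35 s × 1000 mL/L = 437.5 mL.
R = (PIP − Pplat)/V̇ = (39.5 − 29.0) / 1.25 = 10.5/1.25 = 8.4 cmH2O·s/L.
C = Vt/(Pplat − PEEP) = 437.5 / (29.0 − 16) = 437.5/13.0 = 33.654 mL/cmH2O.
τ = R × C = 8.4 × 0.03365 L/cmH2O = 0.2827 s.
Fraction remaining = e^(−Te/τ) = e^(−0.44/0.2827) = 0.2109.
Trapped volume = 437.5 × 0.2109 = 92.269 mL.

92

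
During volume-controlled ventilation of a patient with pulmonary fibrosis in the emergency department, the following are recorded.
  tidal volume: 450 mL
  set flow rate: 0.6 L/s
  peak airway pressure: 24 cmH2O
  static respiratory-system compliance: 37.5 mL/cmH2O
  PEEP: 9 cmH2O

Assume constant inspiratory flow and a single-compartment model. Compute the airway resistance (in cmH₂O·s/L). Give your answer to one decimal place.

5.0

Equation of motion (constant flow): PIP = Vt/C + R·V̇ + PEEP.
R·V̇ = PIP − Vt/C − PEEP = 24 − 450/37.5 − 9 = 24 − 12.0 − 9 = 3.0 cmH2O.
R = 3.0 / 0.6 = 5.0 cmH2O·s/L.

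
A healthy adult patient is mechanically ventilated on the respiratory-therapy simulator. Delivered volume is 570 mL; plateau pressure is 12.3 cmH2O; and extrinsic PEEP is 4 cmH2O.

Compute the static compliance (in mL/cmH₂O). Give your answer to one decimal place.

68.7

Cstat = Vt / (Pplat − PEEP) = 570 / (12.3 − 4) = 570 / 8.3 = 68.675 mL/cmH2O.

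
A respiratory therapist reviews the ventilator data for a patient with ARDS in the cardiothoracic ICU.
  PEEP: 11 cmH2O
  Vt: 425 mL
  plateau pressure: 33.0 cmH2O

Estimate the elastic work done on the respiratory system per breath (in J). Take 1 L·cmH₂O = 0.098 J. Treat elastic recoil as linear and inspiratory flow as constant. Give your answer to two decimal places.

Elastic work ≈ ½ × (Pplat − PEEP) × Vt = 0.5 × (33.0 − 11) × 0.425 L = 0.5 × 22.0 × 0.425 = 4.675 L·cmH2O.
× 0.098 J/(L·cmH2O) → 0.4582 J.

0.46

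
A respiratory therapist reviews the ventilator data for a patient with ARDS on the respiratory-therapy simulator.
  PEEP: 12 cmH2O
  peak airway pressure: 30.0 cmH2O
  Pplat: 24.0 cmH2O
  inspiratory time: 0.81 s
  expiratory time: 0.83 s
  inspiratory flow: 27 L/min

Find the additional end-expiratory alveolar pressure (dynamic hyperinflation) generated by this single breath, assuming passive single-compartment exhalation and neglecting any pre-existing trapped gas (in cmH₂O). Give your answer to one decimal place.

1.5

Flow: 27 L/min ÷ 60 = 0.45 L/s.
Vt = flow × Ti = 0.45 L/s × 0.81 s × 1000 mL/L = 364.5 mL.
R = (PIP − Pplat)/V̇ = (30.0 − 24.0) / 0.45 = 6.0/0.45 = 13.333 cmH2O·s/L.
C = Vt/(Pplat − PEEP) = 364.5 / (24.0 − 12) = 364.5/12.0 = 30.375 mL/cmH2O.
τ = R × C = 13.333 × 0.03038 L/cmH2O = 0.4051 s.
Fraction remaining = e^(−Te/τ) = e^(−0.83/0.4051) = 0.1289; trapped volume = 364.5 × 0.1289 = 46.984 mL.
Additional alveolar pressure from trapping ≈ V_trapped / C = 46.984 / 30.375 = 1.547 cmH2O.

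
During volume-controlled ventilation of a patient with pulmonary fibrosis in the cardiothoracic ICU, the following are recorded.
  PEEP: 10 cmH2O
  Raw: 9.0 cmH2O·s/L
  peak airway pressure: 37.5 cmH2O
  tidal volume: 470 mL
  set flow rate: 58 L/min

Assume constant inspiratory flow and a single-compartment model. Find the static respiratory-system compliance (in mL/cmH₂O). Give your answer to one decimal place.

Flow: 58 L/min ÷ 60 = 0.9667 L/s.
Equation of motion (constant flow): PIP = Vt/C + R·V̇ + PEEP.
Vt/C = PIP − R·V̇ − PEEP = 37.5 − 9.0×0.9667 − 10 = 37.5 − 8.7 − 10 = 18.8 cmH2O.
C = Vt / 18.8 = 470 / 18.8 = 25.0 mL/cmH2O.

25.0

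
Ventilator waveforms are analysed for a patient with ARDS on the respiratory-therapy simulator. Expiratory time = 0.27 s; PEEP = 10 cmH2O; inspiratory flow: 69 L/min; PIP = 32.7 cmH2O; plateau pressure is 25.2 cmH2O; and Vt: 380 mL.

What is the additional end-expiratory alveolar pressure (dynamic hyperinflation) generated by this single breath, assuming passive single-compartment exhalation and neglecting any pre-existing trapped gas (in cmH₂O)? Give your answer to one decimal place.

Flow: 69 L/min ÷ 60 = 1.15 L/s.
R = (PIP − Pplat)/V̇ = (32.7 − 25.2) / 1.15 = 7.5/1.15 = 6.522 cmH2O·s/L.
C = Vt/(Pplat − PEEP) = 380.0 / (25.2 − 10) = 380.0/15.2 = 25.0 mL/cmH2O.
τ = R × C = 6.522 × 0.025 L/cmH2O = 0.1631 s.
Fraction remaining = e^(−Te/τ) = e^(−0.27/0.1631) = 0.191; trapped volume = 380.0 × 0.191 = 72.58 mL.
Additional alveolar pressure from trapping ≈ V_trapped / C = 72.58 / 25.0 = 2.903 cmH2O.

2.9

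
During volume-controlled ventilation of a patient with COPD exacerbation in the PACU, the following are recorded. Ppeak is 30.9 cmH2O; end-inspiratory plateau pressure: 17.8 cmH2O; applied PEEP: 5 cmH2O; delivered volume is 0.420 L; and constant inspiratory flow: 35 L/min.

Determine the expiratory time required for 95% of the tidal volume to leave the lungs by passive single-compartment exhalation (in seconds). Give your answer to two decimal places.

2.21

Flow: 35 L/min ÷ 60 = 0.5833 L/s.
R = (PIP − Pplat)/V̇ = (30.9 − 17.8) / 0.5833 = 13.1/0.5833 = 22.458 cmH2O·s/L.
C = Vt/(Pplat − PEEP) = 420.0 / (17.8 − 5) = 420.0/12.8 = 32.813 mL/cmH2O.
τ = R × C = 22.458 × 0.03281 L/cmH2O = 0.7368 s.
t = −τ·ln(1 − 0.95) = −0.7368·ln(0.05) = 2.207 s.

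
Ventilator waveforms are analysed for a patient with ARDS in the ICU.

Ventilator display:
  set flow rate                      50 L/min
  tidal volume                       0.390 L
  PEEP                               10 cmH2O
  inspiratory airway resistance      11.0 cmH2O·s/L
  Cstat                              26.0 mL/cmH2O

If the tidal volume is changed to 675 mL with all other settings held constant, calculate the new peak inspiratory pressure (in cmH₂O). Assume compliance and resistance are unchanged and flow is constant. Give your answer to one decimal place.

Flow: 50 L/min ÷ 60 = 0.8333 L/s.
PIP = Vt/C + R·V̇ + PEEP (constant-flow equation of motion).
Only the elastic term changes: ΔPIP = ΔVt / C = (675 − 390) / 26.0 = 10.962 cmH2O.
Original PIP = 390/26.0 + 11.0×0.8333 + 10 = 34.166 cmH2O; new PIP = 34.166 + (10.962) = 45.128 cmH2O.

45.1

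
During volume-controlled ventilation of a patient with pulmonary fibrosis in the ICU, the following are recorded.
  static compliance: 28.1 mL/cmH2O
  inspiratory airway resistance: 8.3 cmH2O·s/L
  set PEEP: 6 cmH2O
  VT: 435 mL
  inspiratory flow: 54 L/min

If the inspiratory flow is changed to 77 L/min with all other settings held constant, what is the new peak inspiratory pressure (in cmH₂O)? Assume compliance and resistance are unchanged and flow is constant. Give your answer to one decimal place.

32.1

Flow: 54 L/min ÷ 60 = 0.9 L/s.
New flow: 77 L/min ÷ 60 = 1.2833 L/s.
PIP = Vt/C + R·V̇ + PEEP (constant-flow equation of motion).
Only the resistive term changes: ΔPIP = R × ΔV̇ = 8.3 × (1.2833 − 0.9) = 8.3 × 0.3833 = 3.181 cmH2O.
Original PIP = 435/28.1 + 8.3×0.9 + 6 = 28.95 cmH2O; new PIP = 28.95 + (3.181) = 32.131 cmH2O.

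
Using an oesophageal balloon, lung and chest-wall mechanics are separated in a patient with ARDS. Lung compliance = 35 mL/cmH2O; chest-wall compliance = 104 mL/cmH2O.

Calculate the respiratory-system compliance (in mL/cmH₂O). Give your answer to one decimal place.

26.2

Lung and chest wall are elastances in series: 1/Crs = 1/CL + 1/Ccw.
1/Crs = 1/35 + 1/104 = 0.03819.
Crs = 26.185 mL/cmH2O.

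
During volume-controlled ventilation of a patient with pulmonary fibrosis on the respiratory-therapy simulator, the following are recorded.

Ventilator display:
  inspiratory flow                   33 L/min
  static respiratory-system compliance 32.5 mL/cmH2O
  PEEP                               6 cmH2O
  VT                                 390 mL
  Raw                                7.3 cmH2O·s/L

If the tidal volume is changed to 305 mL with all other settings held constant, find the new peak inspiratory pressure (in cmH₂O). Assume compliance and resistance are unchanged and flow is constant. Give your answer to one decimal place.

Flow: 33 L/min ÷ 60 = 0.55 L/s.
PIP = Vt/C + R·V̇ + PEEP (constant-flow equation of motion).
Only the elastic term changes: ΔPIP = ΔVt / C = (305 − 390) / 32.5 = -2.615 cmH2O.
Original PIP = 390/32.5 + 7.3×0.55 + 6 = 22.015 cmH2O; new PIP = 22.015 + (-2.615) = 19.4 cmH2O.

19.4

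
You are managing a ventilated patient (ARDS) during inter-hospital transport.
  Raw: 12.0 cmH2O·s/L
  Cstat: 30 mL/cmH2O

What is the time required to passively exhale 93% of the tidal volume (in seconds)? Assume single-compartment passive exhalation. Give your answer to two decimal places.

τ = R × C = 12.0 × 30 mL/cmH2O = 12.0 × 0.030 L/cmH2O = 0.36 s.
Exhaled fraction f = 1 − e^(−t/τ) → t = −τ·ln(1 − f) = −0.36·ln(0.07) = 0.9573 s.

0.96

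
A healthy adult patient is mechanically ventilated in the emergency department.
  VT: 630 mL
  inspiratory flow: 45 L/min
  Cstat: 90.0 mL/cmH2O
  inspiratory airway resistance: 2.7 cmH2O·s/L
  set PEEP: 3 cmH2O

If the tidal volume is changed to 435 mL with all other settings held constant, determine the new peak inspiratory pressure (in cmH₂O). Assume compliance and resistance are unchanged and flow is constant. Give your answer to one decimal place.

Flow: 45 L/min ÷ 60 = 0.75 L/s.
PIP = Vt/C + R·V̇ + PEEP (constant-flow equation of motion).
Only the elastic term changes: ΔPIP = ΔVt / C = (435 − 630) / 90.0 = -2.167 cmH2O.
Original PIP = 630/90.0 + 2.7×0.75 + 3 = 12.025 cmH2O; new PIP = 12.025 + (-2.167) = 9.858 cmH2O.

9.9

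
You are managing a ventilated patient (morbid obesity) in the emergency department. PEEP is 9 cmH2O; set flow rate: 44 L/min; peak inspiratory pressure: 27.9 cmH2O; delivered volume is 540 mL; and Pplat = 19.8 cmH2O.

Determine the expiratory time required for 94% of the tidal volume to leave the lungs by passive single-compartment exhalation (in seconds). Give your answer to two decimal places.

Flow: 44 L/min ÷ 60 = 0.7333 L/s.
R = (PIP − Pplat)/V̇ = (27.9 − 19.8) / 0.7333 = 8.1/0.7333 = 11.046 cmH2O·s/L.
C = Vt/(Pplat − PEEP) = 540.0 / (19.8 − 9) = 540.0/10.8 = 50.0 mL/cmH2O.
τ = R × C = 11.046 × 0.05 L/cmH2O = 0.5523 s.
t = −τ·ln(1 − 0.94) = −0.5523·ln(0.06) = 1.554 s.

1.55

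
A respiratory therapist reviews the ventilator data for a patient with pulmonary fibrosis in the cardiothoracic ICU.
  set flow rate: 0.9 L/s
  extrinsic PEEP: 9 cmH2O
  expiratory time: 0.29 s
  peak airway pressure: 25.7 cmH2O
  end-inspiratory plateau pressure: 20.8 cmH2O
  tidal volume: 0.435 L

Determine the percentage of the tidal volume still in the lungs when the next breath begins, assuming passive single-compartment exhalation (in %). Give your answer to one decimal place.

R = (PIP − Pplat)/V̇ = (25.7 − 20.8) / 0.9 = 4.9/0.9 = 5.444 cmH2O·s/L.
C = Vt/(Pplat − PEEP) = 435.0 / (20.8 − 9) = 435.0/11.8 = 36.864 mL/cmH2O.
τ = R × C = 5.444 × 0.03686 L/cmH2O = 0.2007 s.
Fraction remaining at end-expiration = e^(−Te/τ) = e^(−0.29/0.2007) = 0.2358 → 23.58%.

23.6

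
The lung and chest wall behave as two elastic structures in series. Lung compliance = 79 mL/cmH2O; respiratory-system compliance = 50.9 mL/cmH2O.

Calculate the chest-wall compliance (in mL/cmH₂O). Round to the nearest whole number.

1/Ccw = 1/Crs − 1/CL.
1/Ccw = 1/50.9 − 1/79 = 0.006988.
Ccw = 143.1 mL/cmH2O.

143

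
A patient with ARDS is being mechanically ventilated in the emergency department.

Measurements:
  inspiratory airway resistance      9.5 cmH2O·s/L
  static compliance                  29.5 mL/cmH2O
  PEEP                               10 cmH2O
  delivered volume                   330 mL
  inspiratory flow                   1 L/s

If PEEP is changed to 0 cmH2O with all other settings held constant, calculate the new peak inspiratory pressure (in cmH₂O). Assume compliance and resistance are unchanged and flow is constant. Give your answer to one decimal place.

PIP = Vt/C + R·V̇ + PEEP (constant-flow equation of motion).
Only the baseline term changes: ΔPIP = ΔPEEP = 0 − 10 = -10.0 cmH2O.
Original PIP = 330/29.5 + 9.5×1 + 10 = 30.686 cmH2O; new PIP = 30.686 + (-10.0) = 20.686 cmH2O.

20.7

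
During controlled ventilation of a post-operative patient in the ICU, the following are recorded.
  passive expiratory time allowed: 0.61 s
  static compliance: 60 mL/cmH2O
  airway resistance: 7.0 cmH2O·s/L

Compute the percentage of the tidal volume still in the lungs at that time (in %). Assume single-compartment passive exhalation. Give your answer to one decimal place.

23.4

τ = R × C = 7.0 × 60 mL/cmH2O = 7.0 × 0.060 L/cmH2O = 0.42 s.
Passive exhalation: V(t)/V₀ = e^(−t/τ) = e^(−0.61/0.42) = 0.234.
Fraction remaining = 0.234 → 23.4%.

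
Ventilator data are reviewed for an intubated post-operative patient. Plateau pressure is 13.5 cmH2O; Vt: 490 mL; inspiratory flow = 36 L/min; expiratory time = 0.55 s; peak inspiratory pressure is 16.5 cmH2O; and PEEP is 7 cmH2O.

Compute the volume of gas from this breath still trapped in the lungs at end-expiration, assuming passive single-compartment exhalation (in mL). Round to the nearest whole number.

114

Flow: 36 L/min ÷ 60 = 0.6 L/s.
R = (PIP − Pplat)/V̇ = (16.5 − 13.5) / 0.6 = 3.0/0.6 = 5.0 cmH2O·s/L.
C = Vt/(Pplat − PEEP) = 490.0 / (13.5 − 7) = 490.0/6.5 = 75.385 mL/cmH2O.
τ = R × C = 5.0 × 0.07539 L/cmH2O = 0.377 s.
Fraction remaining = e^(−Te/τ) = e^(−0.55/0.377) = 0.2325.
Trapped volume = 490.0 × 0.2325 = 113.93 mL.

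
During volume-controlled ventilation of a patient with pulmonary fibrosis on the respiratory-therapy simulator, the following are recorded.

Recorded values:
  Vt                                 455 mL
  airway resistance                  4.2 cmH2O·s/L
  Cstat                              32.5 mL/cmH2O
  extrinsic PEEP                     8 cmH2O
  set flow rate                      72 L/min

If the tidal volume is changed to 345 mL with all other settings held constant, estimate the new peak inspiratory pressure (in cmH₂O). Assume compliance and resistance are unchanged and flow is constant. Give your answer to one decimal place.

Flow: 72 L/min ÷ 60 = 1.2 L/s.
PIP = Vt/C + R·V̇ + PEEP (constant-flow equation of motion).
Only the elastic term changes: ΔPIP = ΔVt / C = (345 − 455) / 32.5 = -3.385 cmH2O.
Original PIP = 455/32.5 + 4.2×1.2 + 8 = 27.04 cmH2O; new PIP = 27.04 + (-3.385) = 23.655 cmH2O.

23.7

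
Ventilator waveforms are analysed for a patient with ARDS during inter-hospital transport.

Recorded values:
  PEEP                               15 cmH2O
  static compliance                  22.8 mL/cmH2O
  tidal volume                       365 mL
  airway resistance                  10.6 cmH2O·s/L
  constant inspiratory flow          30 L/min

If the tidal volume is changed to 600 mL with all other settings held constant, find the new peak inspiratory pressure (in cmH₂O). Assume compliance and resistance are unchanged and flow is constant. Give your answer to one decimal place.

Flow: 30 L/min ÷ 60 = 0.5 L/s.
PIP = Vt/C + R·V̇ + PEEP (constant-flow equation of motion).
Only the elastic term changes: ΔPIP = ΔVt / C = (600 − 365) / 22.8 = 10.307 cmH2O.
Original PIP = 365/22.8 + 10.6×0.5 + 15 = 36.309 cmH2O; new PIP = 36.309 + (10.307) = 46.616 cmH2O.

46.6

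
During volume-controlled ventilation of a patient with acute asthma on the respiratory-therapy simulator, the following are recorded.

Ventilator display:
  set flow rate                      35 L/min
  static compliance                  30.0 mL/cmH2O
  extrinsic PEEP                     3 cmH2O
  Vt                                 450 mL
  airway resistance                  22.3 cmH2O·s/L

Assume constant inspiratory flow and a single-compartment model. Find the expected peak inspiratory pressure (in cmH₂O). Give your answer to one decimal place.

31.0

Flow: 35 L/min ÷ 60 = 0.5833 L/s.
Equation of motion (constant flow): PIP = Vt/C + R·V̇ + PEEP.
PIP = 450/30.0 + 22.3×0.5833 + 3 = 15.0 + 13.008 + 3 = 31.008 cmH2O.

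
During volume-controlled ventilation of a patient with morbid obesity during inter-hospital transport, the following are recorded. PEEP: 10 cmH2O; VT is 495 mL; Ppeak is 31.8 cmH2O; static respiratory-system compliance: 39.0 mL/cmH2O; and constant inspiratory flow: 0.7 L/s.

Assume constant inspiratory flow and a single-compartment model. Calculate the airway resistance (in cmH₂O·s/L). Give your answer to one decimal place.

Equation of motion (constant flow): PIP = Vt/C + R·V̇ + PEEP.
R·V̇ = PIP − Vt/C − PEEP = 31.8 − 495/39.0 − 10 = 31.8 − 12.692 − 10 = 9.108 cmH2O.
R = 9.108 / 0.7 = 13.011 cmH2O·s/L.

13.0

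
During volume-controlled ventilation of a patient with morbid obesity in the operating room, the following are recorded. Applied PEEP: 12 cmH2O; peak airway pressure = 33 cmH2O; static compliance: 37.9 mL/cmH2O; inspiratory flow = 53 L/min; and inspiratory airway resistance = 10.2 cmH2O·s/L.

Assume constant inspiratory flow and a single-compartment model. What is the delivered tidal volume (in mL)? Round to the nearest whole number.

454

Flow: 53 L/min ÷ 60 = 0.8833 L/s.
Equation of motion (constant flow): PIP = Vt/C + R·V̇ + PEEP.
Vt/C = PIP − R·V̇ − PEEP = 33 − 9.01 − 12 = 11.99 cmH2O.
Vt = C × 11.99 = 37.9 × 11.99 = 454.42 mL.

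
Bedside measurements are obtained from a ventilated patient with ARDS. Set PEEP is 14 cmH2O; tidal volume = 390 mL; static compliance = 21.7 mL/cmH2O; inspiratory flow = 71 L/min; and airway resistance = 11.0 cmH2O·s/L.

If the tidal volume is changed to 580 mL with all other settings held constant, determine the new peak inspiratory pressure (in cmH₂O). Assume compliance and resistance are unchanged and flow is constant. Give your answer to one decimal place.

53.7

Flow: 71 L/min ÷ 60 = 1.1833 L/s.
PIP = Vt/C + R·V̇ + PEEP (constant-flow equation of motion).
Only the elastic term changes: ΔPIP = ΔVt / C = (580 − 390) / 21.7 = 8.756 cmH2O.
Original PIP = 390/21.7 + 11.0×1.1833 + 14 = 44.989 cmH2O; new PIP = 44.989 + (8.756) = 53.745 cmH2O.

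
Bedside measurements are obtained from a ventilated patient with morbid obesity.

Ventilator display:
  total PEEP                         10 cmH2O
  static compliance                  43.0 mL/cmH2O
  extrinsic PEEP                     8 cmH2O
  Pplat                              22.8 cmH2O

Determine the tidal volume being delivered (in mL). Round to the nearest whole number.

550

End-expiratory occlusion gives total PEEP = 10 cmH2O (intrinsic PEEP = 10 − 8 = 2). Use total PEEP for the elastic gradient.
Vt = Cstat × (Pplat − PEEPtotal) = 43.0 × (22.8 − 10) = 43.0 × 12.8 = 550.4 mL.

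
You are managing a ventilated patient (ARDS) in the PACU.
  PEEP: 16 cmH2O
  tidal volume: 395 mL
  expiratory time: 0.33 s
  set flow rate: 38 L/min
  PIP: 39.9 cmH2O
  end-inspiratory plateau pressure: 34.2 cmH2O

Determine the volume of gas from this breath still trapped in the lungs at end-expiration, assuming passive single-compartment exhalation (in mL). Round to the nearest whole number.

73

Flow: 38 L/min ÷ 60 = 0.6333 L/s.
R = (PIP − Pplat)/V̇ = (39.9 − 34.2) / 0.6333 = 5.7/0.6333 = 9.0 cmH2O·s/L.
C = Vt/(Pplat − PEEP) = 395.0 / (34.2 − 16) = 395.0/18.2 = 21.703 mL/cmH2O.
τ = R × C = 9.0 × 0.0217 L/cmH2O = 0.1953 s.
Fraction remaining = e^(−Te/τ) = e^(−0.33/0.1953) = 0.1846.
Trapped volume = 395.0 × 0.1846 = 72.917 mL.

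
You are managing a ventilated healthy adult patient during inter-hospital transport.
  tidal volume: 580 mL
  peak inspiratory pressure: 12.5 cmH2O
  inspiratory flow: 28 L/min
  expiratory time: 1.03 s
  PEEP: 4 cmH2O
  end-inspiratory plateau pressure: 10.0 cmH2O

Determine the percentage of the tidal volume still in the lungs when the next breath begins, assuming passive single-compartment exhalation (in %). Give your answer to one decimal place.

13.7

Flow: 28 L/min ÷ 60 = 0.4667 L/s.
R = (PIP − Pplat)/V̇ = (12.5 − 10.0) / 0.4667 = 2.5/0.4667 = 5.357 cmH2O·s/L.
C = Vt/(Pplat − PEEP) = 580.0 / (10.0 − 4) = 580.0/6.0 = 96.667 mL/cmH2O.
τ = R × C = 5.357 × 0.09667 L/cmH2O = 0.5179 s.
Fraction remaining at end-expiration = e^(−Te/τ) = e^(−1.03/0.5179) = 0.1369 → 13.69%.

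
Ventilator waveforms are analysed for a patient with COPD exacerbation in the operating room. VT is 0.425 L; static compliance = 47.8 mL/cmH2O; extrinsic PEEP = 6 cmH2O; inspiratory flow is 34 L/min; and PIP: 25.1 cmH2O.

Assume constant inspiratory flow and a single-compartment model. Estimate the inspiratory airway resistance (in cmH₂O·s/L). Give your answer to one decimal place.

18.0

Flow: 34 L/min ÷ 60 = 0.5667 L/s.
Equation of motion (constant flow): PIP = Vt/C + R·V̇ + PEEP.
R·V̇ = PIP − Vt/C − PEEP = 25.1 − 425/47.8 − 6 = 25.1 − 8.891 − 6 = 10.209 cmH2O.
R = 10.209 / 0.5667 = 18.015 cmH2O·s/L.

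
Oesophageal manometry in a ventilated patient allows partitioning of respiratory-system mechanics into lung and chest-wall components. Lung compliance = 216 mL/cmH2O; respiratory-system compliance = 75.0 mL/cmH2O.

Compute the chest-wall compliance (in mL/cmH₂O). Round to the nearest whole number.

115

1/Ccw = 1/Crs − 1/CL.
1/Ccw = 1/75.0 − 1/216 = 0.008704.
Ccw = 114.89 mL/cmH2O.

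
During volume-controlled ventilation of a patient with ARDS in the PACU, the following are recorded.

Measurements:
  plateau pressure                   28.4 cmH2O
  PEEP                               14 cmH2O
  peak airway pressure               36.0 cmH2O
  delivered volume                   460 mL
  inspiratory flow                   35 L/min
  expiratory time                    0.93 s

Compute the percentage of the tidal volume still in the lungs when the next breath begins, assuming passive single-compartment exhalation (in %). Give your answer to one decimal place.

10.7

Flow: 35 L/min ÷ 60 = 0.5833 L/s.
R = (PIP − Pplat)/V̇ = (36.0 − 28.4) / 0.5833 = 7.6/0.5833 = 13.029 cmH2O·s/L.
C = Vt/(Pplat − PEEP) = 460.0 / (28.4 − 14) = 460.0/14.4 = 31.944 mL/cmH2O.
τ = R × C = 13.029 × 0.03194 L/cmH2O = 0.4161 s.
Fraction remaining at end-expiration = e^(−Te/τ) = e^(−0.93/0.4161) = 0.107 → 10.7%.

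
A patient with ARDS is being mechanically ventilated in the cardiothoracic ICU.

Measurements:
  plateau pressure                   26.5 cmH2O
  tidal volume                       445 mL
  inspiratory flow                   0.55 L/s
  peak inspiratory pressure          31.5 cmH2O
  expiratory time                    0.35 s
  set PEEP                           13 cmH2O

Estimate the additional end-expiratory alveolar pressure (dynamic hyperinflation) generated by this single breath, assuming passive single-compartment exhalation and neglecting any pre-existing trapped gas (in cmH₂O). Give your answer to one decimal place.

R = (PIP − Pplat)/V̇ = (31.5 − 26.5) / 0.55 = 5.0/0.55 = 9.091 cmH2O·s/L.
C = Vt/(Pplat − PEEP) = 445.0 / (26.5 − 13) = 445.0/13.5 = 32.963 mL/cmH2O.
τ = R × C = 9.091 × 0.03296 L/cmH2O = 0.2996 s.
Fraction remaining = e^(−Te/τ) = e^(−0.35/0.2996) = 0.3109; trapped volume = 445.0 × 0.3109 = 138.35 mL.
Additional alveolar pressure from trapping ≈ V_trapped / C = 138.35 / 32.963 = 4.197 cmH2O.

4.2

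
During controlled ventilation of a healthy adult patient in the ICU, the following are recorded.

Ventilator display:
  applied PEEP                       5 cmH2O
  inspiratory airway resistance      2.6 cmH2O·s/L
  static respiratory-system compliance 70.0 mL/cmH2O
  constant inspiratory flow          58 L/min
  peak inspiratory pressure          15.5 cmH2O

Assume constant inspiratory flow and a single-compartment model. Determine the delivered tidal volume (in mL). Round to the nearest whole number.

Flow: 58 L/min ÷ 60 = 0.9667 L/s.
Equation of motion (constant flow): PIP = Vt/C + R·V̇ + PEEP.
Vt/C = PIP − R·V̇ − PEEP = 15.5 − 2.513 − 5 = 7.987 cmH2O.
Vt = C × 7.987 = 70.0 × 7.987 = 559.09 mL.

559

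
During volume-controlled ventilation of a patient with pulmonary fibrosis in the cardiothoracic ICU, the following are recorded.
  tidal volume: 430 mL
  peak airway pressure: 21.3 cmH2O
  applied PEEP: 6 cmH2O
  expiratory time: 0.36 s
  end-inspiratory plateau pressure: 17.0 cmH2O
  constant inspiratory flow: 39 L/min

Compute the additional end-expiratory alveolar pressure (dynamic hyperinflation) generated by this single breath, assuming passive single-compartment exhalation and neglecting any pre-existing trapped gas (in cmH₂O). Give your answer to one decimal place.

Flow: 39 L/min ÷ 60 = 0.65 L/s.
R = (PIP − Pplat)/V̇ = (21.3 − 17.0) / 0.65 = 4.3/0.65 = 6.615 cmH2O·s/L.
C = Vt/(Pplat − PEEP) = 430.0 / (17.0 − 6) = 430.0/11.0 = 39.091 mL/cmH2O.
τ = R × C = 6.615 × 0.03909 L/cmH2O = 0.2586 s.
Fraction remaining = e^(−Te/τ) = e^(−0.36/0.2586) = 0.2485; trapped volume = 430.0 × 0.2485 = 106.86 mL.
Additional alveolar pressure from trapping ≈ V_trapped / C = 106.86 / 39.091 = 2.734 cmH2O.

2.7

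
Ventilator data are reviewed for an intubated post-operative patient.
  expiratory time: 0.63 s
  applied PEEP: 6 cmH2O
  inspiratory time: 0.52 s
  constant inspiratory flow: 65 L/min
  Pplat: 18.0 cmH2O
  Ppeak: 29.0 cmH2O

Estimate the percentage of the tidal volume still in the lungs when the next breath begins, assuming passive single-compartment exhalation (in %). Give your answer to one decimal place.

Flow: 65 L/min ÷ 60 = 1.0833 L/s.
Vt = flow × Ti = 1.0833 L/s × 0.52 s × 1000 mL/L = 563.32 mL.
R = (PIP − Pplat)/V̇ = (29.0 − 18.0) / 1.0833 = 11.0/1.0833 = 10.154 cmH2O·s/L.
C = Vt/(Pplat − PEEP) = 563.32 / (18.0 − 6) = 563.32/12.0 = 46.943 mL/cmH2O.
τ = R × C = 10.154 × 0.04694 L/cmH2O = 0.4766 s.
Fraction remaining at end-expiration = e^(−Te/τ) = e^(−0.63/0.4766) = 0.2666 → 26.66%.

26.7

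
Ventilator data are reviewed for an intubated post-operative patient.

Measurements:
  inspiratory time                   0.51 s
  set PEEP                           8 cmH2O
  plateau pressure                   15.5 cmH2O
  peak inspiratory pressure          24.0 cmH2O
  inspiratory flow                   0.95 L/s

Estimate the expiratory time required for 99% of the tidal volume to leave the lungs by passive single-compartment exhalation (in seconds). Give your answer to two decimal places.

Vt = flow × Ti = 0.95 L/s × 0.51 s × 1000 mL/L = 484.5 mL.
R = (PIP − Pplat)/V̇ = (24.0 − 15.5) / 0.95 = 8.5/0.95 = 8.947 cmH2O·s/L.
C = Vt/(Pplat − PEEP) = 484.5 / (15.5 − 8) = 484.5/7.5 = 64.6 mL/cmH2O.
τ = R × C = 8.947 × 0.0646 L/cmH2O = 0.578 s.
t = −τ·ln(1 − 0.99) = −0.578·ln(0.01) = 2.662 s.

2.66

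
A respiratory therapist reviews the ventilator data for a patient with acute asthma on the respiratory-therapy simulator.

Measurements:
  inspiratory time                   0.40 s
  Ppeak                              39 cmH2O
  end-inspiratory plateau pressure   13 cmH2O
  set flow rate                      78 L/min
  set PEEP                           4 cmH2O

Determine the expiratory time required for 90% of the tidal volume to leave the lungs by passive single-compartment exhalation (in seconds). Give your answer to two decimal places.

2.66

Flow: 78 L/min ÷ 60 = 1.3 L/s.
Vt = flow × Ti = 1.3 L/s × 0.40 s × 1000 mL/L = 520.0 mL.
R = (PIP − Pplat)/V̇ = (39 − 13) / 1.3 = 26.0/1.3 = 20.0 cmH2O·s/L.
C = Vt/(Pplat − PEEP) = 520.0 / (13 − 4) = 520.0/9.0 = 57.778 mL/cmH2O.
τ = R × C = 20.0 × 0.05778 L/cmH2O = 1.156 s.
t = −τ·ln(1 − 0.90) = −1.156·ln(0.1) = 2.662 s.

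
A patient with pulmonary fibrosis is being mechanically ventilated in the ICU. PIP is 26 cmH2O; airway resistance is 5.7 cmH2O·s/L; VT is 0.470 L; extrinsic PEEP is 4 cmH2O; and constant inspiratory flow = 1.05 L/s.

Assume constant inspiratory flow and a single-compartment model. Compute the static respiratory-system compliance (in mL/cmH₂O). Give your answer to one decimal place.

29.3

Equation of motion (constant flow): PIP = Vt/C + R·V̇ + PEEP.
Vt/C = PIP − R·V̇ − PEEP = 26 − 5.7×1.05 − 4 = 26 − 5.985 − 4 = 16.015 cmH2O.
C = Vt / 16.015 = 470 / 16.015 = 29.347 mL/cmH2O.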